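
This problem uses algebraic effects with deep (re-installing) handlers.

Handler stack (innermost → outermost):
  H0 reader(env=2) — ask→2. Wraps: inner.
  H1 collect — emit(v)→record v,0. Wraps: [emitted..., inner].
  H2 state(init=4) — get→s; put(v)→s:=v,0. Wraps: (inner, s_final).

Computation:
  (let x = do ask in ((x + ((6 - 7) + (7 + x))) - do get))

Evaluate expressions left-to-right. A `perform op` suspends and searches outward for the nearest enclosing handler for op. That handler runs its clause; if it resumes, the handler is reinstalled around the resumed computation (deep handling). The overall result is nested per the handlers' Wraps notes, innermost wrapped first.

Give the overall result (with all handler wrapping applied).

Step-by-step:
ask @ H0 ⇒ 2
get @ H2 ⇒ 4
H0 returns 6
H1 returns [6]
H2 returns ([6], 4)
= ([6], 4)

Answer: ([6], 4)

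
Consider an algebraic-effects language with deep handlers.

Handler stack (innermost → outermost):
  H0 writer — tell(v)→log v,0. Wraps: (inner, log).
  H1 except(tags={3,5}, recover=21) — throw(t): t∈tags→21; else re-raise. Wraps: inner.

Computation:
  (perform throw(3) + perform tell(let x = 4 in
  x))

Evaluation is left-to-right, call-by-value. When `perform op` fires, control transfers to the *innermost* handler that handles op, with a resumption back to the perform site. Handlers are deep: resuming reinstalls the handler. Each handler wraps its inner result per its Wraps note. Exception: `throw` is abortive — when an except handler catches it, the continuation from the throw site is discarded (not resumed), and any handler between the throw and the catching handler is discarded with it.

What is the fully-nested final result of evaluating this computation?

Answer: 21

Working:
throw(3) @ H1 caught ⇒ 21
= 21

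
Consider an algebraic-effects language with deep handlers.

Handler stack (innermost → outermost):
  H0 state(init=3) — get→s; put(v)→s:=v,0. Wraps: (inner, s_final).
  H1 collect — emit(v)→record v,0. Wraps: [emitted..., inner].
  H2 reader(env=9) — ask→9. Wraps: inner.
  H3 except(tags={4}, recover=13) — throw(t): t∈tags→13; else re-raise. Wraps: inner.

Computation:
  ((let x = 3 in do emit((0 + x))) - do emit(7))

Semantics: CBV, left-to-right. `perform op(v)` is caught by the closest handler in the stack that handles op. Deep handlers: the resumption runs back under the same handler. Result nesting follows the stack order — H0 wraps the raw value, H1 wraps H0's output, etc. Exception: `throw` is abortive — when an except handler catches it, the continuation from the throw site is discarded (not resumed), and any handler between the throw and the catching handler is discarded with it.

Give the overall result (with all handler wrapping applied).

Answer: [3, 7, (0, 3)]

Working:
emit(3) @ H1 ⇒ out+=3
emit(7) @ H1 ⇒ out+=7
H0 returns (0, 3)
H1 returns [3, 7, (0, 3)]
H2 returns [3, 7, (0, 3)]
H3 returns [3, 7, (0, 3)]
= [3, 7, (0, 3)]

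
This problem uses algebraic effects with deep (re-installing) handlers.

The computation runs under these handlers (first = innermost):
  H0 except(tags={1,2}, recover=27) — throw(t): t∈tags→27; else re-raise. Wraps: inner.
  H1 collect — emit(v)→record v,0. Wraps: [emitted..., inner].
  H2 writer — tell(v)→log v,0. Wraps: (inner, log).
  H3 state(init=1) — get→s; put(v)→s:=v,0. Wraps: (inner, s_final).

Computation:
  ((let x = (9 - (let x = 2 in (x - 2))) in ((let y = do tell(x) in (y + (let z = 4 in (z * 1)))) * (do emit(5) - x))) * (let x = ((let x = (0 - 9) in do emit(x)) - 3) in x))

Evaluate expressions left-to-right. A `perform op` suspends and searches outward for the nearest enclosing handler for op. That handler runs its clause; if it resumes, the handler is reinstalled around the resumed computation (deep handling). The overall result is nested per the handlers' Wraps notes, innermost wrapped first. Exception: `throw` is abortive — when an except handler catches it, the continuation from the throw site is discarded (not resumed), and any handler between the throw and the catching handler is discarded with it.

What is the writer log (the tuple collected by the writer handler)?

Evaluation trace:
tell(9) @ H2 ⇒ log+=9
emit(5) @ H1 ⇒ out+=5
emit(-9) @ H1 ⇒ out+=-9
H0 returns 108
H1 returns [5, -9, 108]
H2 returns ([5, -9, 108], (9))
H3 returns (([5, -9, 108], (9)), 1)
= (([5, -9, 108], (9)), 1)

Answer: (9)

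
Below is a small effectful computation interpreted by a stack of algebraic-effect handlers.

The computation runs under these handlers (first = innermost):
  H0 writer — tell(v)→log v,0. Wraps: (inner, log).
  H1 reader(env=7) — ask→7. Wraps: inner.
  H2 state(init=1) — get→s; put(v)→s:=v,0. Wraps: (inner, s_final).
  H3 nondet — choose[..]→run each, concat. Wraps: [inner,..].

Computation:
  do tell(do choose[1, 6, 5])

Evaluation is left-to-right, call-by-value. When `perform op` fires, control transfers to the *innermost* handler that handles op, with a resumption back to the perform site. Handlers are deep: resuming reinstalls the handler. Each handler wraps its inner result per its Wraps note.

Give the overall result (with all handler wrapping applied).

Evaluation trace:
choose[1, 6, 5] @ H3
  branch[0] choose=1:
    tell(1) @ H0 ⇒ log+=1
    H0 returns (0, (1))
    H1 returns (0, (1))
    H2 returns ((0, (1)), 1)
    H3 returns [((0, (1)), 1)]
  branch[1] choose=6:
    tell(6) @ H0 ⇒ log+=6
    H0 returns (0, (6))
    H1 returns (0, (6))
    H2 returns ((0, (6)), 1)
    H3 returns [((0, (6)), 1)]
  branch[2] choose=5:
    tell(5) @ H0 ⇒ log+=5
    H0 returns (0, (5))
    H1 returns (0, (5))
    H2 returns ((0, (5)), 1)
    H3 returns [((0, (5)), 1)]
= [((0, (1)), 1), ((0, (6)), 1), ((0, (5)), 1)]

Answer: [((0, (1)), 1), ((0, (6)), 1), ((0, (5)), 1)]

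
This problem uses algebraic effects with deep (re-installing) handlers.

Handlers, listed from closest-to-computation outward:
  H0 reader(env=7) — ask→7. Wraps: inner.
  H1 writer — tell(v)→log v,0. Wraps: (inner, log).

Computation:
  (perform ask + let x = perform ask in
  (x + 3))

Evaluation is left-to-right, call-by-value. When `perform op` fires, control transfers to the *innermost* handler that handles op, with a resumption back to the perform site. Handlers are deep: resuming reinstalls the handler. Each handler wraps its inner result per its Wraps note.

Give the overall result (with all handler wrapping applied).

Answer: (17, ())

Step-by-step:
ask @ H0 ⇒ 7
ask @ H0 ⇒ 7
H0 returns 17
H1 returns (17, ())
= (17, ())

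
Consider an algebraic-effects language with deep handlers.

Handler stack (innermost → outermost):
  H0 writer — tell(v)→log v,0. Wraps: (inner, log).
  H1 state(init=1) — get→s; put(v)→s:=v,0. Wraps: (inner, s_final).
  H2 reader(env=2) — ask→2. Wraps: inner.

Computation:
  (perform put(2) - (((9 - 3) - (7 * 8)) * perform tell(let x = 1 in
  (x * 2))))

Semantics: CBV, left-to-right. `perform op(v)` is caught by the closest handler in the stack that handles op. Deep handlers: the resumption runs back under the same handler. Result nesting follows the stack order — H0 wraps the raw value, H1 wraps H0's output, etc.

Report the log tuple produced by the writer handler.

Answer: (2)

Working:
put(2) @ H1 ⇒ s:=2
tell(2) @ H0 ⇒ log+=2
H0 returns (0, (2))
H1 returns ((0, (2)), 2)
H2 returns ((0, (2)), 2)
= ((0, (2)), 2)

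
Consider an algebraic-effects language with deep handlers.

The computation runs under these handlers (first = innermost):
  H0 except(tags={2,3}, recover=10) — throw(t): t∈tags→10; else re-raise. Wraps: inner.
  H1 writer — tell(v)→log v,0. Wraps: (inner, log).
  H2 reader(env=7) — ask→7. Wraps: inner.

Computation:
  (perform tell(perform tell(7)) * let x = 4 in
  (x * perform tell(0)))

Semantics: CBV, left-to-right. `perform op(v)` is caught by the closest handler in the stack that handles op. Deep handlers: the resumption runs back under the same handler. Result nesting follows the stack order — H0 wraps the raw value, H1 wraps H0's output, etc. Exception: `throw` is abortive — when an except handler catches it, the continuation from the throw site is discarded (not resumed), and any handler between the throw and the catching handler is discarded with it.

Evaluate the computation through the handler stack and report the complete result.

Step-by-step:
tell(7) @ H1 ⇒ log+=7
tell(0) @ H1 ⇒ log+=0
tell(0) @ H1 ⇒ log+=0
H0 returns 0
H1 returns (0, (7, 0, 0))
H2 returns (0, (7, 0, 0))
= (0, (7, 0, 0))

Answer: (0, (7, 0, 0))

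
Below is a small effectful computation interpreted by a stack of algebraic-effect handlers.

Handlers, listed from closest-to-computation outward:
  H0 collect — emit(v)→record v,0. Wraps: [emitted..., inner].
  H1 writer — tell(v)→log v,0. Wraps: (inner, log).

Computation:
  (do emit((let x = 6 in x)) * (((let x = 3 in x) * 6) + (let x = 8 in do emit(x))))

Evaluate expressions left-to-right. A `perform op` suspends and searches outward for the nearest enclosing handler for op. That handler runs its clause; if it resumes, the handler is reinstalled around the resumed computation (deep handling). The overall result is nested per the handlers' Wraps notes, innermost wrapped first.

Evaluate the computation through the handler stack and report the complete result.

Answer: ([6, 8, 0], ())

Step-by-step:
emit(6) @ H0 ⇒ out+=6
emit(8) @ H0 ⇒ out+=8
H0 returns [6, 8, 0]
H1 returns ([6, 8, 0], ())
= ([6, 8, 0], ())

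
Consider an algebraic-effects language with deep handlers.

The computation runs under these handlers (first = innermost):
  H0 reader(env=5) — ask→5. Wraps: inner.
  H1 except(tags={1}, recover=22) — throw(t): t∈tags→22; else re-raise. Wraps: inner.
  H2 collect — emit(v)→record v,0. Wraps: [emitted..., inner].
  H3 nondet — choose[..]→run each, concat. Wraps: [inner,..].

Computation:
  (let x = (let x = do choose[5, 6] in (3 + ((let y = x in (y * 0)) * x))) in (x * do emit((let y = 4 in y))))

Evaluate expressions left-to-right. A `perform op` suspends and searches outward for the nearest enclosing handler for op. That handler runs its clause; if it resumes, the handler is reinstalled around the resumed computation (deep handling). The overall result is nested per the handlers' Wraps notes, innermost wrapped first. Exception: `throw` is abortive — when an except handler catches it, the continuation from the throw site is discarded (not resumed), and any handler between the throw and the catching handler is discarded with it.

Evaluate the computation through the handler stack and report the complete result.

Answer: [[4, 0], [4, 0]]

Working:
choose[5, 6] @ H3
  branch[0] choose=5:
    emit(4) @ H2 ⇒ out+=4
    H0 returns 0
    H1 returns 0
    H2 returns [4, 0]
    H3 returns [[4, 0]]
  branch[1] choose=6:
    emit(4) @ H2 ⇒ out+=4
    H0 returns 0
    H1 returns 0
    H2 returns [4, 0]
    H3 returns [[4, 0]]
= [[4, 0], [4, 0]]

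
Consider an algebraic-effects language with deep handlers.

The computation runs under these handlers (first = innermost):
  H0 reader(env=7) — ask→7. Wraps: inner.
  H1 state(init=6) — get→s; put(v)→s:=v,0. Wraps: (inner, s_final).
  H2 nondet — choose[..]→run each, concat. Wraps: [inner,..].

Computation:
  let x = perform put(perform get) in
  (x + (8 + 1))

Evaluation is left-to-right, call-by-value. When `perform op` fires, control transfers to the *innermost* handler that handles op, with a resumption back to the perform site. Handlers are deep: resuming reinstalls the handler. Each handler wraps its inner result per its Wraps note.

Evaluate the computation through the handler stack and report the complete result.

Step-by-step:
get @ H1 ⇒ 6
put(6) @ H1 ⇒ s:=6
H0 returns 9
H1 returns (9, 6)
H2 returns [(9, 6)]
= [(9, 6)]

Answer: [(9, 6)]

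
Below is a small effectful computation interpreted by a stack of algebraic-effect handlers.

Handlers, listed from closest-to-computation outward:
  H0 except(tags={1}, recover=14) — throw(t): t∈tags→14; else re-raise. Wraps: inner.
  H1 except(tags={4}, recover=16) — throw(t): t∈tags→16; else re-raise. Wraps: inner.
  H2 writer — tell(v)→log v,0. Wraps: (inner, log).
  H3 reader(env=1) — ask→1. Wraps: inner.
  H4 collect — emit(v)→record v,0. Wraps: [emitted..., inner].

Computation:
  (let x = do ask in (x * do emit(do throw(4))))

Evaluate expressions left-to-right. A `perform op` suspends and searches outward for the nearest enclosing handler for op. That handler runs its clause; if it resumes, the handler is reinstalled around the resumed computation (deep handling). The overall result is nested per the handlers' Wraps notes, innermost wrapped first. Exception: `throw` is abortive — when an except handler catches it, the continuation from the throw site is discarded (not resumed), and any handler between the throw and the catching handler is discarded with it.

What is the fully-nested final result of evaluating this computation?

Evaluation trace:
ask @ H3 ⇒ 1
throw(4) @ H0 re-raised
throw(4) @ H1 caught ⇒ 16
H2 returns (16, ())
H3 returns (16, ())
H4 returns [(16, ())]
= [(16, ())]

Answer: [(16, ())]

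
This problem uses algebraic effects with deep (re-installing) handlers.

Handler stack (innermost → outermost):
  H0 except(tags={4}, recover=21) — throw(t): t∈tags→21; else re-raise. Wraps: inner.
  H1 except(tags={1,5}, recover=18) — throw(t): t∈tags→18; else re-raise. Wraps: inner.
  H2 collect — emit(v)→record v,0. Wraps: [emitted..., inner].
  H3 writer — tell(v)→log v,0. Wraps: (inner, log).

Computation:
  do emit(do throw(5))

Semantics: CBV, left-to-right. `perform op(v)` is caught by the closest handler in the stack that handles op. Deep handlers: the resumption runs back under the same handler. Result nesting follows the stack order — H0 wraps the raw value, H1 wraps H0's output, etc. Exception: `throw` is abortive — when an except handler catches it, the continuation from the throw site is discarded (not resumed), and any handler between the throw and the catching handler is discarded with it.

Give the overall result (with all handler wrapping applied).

Answer: ([18], ())

Evaluation trace:
throw(5) @ H0 re-raised
throw(5) @ H1 caught ⇒ 18
H2 returns [18]
H3 returns ([18], ())
= ([18], ())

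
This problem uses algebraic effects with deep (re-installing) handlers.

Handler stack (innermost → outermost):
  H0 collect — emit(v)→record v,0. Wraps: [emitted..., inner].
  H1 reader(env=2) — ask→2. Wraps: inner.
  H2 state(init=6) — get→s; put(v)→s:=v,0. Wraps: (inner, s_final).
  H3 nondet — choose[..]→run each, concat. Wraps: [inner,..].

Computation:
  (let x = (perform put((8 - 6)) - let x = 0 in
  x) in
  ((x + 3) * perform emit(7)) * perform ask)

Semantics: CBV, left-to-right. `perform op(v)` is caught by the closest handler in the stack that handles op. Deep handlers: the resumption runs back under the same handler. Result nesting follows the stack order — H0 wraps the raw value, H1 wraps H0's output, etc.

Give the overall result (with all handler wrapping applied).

Evaluation trace:
put(2) @ H2 ⇒ s:=2
emit(7) @ H0 ⇒ out+=7
ask @ H1 ⇒ 2
H0 returns [7, 0]
H1 returns [7, 0]
H2 returns ([7, 0], 2)
H3 returns [([7, 0], 2)]
= [([7, 0], 2)]

Answer: [([7, 0], 2)]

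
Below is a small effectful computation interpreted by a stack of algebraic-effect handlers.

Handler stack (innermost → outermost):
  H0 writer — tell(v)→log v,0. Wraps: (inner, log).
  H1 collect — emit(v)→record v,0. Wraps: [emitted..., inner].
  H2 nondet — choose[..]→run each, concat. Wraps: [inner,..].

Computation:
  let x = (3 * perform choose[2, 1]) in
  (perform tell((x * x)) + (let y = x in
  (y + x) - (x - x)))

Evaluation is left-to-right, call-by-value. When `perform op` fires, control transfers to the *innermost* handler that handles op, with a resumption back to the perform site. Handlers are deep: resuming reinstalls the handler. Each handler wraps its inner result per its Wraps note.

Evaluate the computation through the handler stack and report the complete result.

Working:
choose[2, 1] @ H2
  branch[0] choose=2:
    tell(36) @ H0 ⇒ log+=36
    H0 returns (12, (36))
    H1 returns [(12, (36))]
    H2 returns [[(12, (36))]]
  branch[1] choose=1:
    tell(9) @ H0 ⇒ log+=9
    H0 returns (6, (9))
    H1 returns [(6, (9))]
    H2 returns [[(6, (9))]]
= [[(12, (36))], [(6, (9))]]

Answer: [[(12, (36))], [(6, (9))]]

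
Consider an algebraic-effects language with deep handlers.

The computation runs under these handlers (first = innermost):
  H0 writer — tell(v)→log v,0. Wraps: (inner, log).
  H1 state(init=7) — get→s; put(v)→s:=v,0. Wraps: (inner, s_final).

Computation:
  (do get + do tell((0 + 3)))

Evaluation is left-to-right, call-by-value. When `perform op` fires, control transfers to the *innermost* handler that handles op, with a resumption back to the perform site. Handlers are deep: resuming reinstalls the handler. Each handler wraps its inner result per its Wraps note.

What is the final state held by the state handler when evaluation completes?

Step-by-step:
get @ H1 ⇒ 7
tell(3) @ H0 ⇒ log+=3
H0 returns (7, (3))
H1 returns ((7, (3)), 7)
= ((7, (3)), 7)

Answer: 7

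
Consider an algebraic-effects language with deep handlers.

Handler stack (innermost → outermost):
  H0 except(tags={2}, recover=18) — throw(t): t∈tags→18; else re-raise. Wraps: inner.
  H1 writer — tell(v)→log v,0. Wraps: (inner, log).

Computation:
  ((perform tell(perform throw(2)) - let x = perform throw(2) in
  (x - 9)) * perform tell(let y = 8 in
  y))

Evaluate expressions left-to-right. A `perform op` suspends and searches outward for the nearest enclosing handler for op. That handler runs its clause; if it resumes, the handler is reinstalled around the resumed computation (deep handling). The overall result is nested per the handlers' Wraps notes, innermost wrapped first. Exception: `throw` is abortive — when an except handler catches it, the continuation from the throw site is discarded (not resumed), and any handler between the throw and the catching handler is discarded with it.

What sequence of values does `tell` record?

Working:
throw(2) @ H0 caught ⇒ 18
H1 returns (18, ())
= (18, ())

Answer: ()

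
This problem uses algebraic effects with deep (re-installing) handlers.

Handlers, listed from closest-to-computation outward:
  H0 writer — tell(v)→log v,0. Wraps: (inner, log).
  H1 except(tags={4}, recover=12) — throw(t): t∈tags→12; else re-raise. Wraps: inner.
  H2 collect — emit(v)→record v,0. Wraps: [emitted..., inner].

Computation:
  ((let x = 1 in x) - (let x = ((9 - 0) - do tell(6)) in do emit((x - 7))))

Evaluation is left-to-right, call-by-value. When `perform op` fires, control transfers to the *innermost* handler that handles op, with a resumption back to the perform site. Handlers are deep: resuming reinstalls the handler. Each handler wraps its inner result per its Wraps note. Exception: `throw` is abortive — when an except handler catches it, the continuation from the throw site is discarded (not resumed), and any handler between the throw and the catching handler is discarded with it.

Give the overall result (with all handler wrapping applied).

Working:
tell(6) @ H0 ⇒ log+=6
emit(2) @ H2 ⇒ out+=2
H0 returns (1, (6))
H1 returns (1, (6))
H2 returns [2, (1, (6))]
= [2, (1, (6))]

Answer: [2, (1, (6))]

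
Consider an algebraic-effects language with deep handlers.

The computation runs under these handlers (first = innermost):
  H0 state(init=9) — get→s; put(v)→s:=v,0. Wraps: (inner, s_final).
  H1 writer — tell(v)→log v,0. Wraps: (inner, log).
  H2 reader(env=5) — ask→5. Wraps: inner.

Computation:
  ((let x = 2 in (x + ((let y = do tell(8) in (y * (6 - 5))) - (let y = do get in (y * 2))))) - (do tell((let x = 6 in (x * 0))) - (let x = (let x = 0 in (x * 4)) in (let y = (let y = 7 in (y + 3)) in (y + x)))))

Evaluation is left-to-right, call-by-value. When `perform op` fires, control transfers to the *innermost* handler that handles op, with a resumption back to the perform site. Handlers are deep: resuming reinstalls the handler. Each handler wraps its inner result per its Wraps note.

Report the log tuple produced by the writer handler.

Answer: (8, 0)

Working:
tell(8) @ H1 ⇒ log+=8
get @ H0 ⇒ 9
tell(0) @ H1 ⇒ log+=0
H0 returns (-6, 9)
H1 returns ((-6, 9), (8, 0))
H2 returns ((-6, 9), (8, 0))
= ((-6, 9), (8, 0))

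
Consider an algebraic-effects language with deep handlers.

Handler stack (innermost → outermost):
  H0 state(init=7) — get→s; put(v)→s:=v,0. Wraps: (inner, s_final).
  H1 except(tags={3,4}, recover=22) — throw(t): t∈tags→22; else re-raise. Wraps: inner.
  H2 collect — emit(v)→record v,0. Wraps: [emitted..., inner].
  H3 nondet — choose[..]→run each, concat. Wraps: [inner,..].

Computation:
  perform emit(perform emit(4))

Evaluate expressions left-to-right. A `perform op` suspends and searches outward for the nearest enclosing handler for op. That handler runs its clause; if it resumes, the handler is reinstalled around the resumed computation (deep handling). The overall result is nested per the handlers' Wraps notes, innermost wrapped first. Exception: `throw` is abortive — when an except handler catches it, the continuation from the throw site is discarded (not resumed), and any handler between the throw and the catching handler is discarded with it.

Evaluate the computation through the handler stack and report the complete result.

Answer: [[4, 0, (0, 7)]]

Step-by-step:
emit(4) @ H2 ⇒ out+=4
emit(0) @ H2 ⇒ out+=0
H0 returns (0, 7)
H1 returns (0, 7)
H2 returns [4, 0, (0, 7)]
H3 returns [[4, 0, (0, 7)]]
= [[4, 0, (0, 7)]]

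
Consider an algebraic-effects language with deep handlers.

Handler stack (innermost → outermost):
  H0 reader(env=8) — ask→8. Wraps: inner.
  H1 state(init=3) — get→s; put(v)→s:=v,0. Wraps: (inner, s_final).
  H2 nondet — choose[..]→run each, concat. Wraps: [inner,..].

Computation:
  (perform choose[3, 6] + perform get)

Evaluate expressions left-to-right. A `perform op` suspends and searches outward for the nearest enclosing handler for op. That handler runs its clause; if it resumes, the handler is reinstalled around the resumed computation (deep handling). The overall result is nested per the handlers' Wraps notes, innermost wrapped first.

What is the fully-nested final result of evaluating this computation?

Evaluation trace:
choose[3, 6] @ H2
  branch[0] choose=3:
    get @ H1 ⇒ 3
    H0 returns 6
    H1 returns (6, 3)
    H2 returns [(6, 3)]
  branch[1] choose=6:
    get @ H1 ⇒ 3
    H0 returns 9
    H1 returns (9, 3)
    H2 returns [(9, 3)]
= [(6, 3), (9, 3)]

Answer: [(6, 3), (9, 3)]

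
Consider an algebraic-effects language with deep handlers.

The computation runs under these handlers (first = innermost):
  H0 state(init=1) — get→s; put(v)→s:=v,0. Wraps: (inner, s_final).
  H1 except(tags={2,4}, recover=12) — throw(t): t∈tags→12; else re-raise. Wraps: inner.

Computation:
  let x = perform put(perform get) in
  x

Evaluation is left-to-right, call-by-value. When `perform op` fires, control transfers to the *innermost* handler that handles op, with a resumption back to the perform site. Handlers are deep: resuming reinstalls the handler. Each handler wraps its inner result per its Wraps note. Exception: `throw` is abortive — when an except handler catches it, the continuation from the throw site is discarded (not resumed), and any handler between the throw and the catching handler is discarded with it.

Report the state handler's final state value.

Answer: 1

Evaluation trace:
get @ H0 ⇒ 1
put(1) @ H0 ⇒ s:=1
H0 returns (0, 1)
H1 returns (0, 1)
= (0, 1)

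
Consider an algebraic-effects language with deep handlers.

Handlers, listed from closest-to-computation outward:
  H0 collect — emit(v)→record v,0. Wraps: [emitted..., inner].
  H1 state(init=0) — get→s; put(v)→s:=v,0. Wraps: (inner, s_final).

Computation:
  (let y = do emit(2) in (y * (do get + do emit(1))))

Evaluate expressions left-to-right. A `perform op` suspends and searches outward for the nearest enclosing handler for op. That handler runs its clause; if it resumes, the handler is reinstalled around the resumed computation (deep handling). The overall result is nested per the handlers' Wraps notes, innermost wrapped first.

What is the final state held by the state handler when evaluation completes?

Answer: 0

Working:
emit(2) @ H0 ⇒ out+=2
get @ H1 ⇒ 0
emit(1) @ H0 ⇒ out+=1
H0 returns [2, 1, 0]
H1 returns ([2, 1, 0], 0)
= ([2, 1, 0], 0)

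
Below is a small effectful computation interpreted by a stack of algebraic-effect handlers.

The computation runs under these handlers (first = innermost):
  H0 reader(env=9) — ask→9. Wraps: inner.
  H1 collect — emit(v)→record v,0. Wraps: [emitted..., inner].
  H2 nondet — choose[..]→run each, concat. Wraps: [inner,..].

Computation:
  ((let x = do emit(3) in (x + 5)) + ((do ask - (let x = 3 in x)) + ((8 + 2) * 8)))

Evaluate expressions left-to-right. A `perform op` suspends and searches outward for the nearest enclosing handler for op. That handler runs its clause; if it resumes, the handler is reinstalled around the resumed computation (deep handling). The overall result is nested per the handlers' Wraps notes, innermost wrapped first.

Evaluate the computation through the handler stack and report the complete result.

Evaluation trace:
emit(3) @ H1 ⇒ out+=3
ask @ H0 ⇒ 9
H0 returns 91
H1 returns [3, 91]
H2 returns [[3, 91]]
= [[3, 91]]

Answer: [[3, 91]]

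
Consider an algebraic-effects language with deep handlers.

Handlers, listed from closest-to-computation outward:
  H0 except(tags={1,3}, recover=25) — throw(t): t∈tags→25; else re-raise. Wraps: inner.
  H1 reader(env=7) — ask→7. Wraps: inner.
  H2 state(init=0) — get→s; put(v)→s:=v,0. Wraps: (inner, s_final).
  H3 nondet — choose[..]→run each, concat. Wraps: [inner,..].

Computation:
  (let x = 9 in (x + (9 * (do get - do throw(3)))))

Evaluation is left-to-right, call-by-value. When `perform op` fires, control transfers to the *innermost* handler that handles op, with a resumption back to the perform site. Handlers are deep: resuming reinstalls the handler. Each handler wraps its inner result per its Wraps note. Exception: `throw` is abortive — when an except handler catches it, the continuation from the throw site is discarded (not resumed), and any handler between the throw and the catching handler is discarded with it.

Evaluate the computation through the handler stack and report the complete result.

Step-by-step:
get @ H2 ⇒ 0
throw(3) @ H0 caught ⇒ 25
H1 returns 25
H2 returns (25, 0)
H3 returns [(25, 0)]
= [(25, 0)]

Answer: [(25, 0)]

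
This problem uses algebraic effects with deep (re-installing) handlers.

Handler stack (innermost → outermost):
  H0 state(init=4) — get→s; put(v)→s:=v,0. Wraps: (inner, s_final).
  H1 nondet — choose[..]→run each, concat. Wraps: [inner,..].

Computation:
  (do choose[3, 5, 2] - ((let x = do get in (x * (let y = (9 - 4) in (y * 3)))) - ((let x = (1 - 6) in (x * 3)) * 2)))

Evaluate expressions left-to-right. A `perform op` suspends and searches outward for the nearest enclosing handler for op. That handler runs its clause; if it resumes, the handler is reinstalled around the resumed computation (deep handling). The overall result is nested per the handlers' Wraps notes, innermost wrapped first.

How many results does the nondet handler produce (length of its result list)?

Working:
choose[3, 5, 2] @ H1
  branch[0] choose=3:
    get @ H0 ⇒ 4
    H0 returns (-87, 4)
    H1 returns [(-87, 4)]
  branch[1] choose=5:
    get @ H0 ⇒ 4
    H0 returns (-85, 4)
    H1 returns [(-85, 4)]
  branch[2] choose=2:
    get @ H0 ⇒ 4
    H0 returns (-88, 4)
    H1 returns [(-88, 4)]
= [(-87, 4), (-85, 4), (-88, 4)]

Answer: 3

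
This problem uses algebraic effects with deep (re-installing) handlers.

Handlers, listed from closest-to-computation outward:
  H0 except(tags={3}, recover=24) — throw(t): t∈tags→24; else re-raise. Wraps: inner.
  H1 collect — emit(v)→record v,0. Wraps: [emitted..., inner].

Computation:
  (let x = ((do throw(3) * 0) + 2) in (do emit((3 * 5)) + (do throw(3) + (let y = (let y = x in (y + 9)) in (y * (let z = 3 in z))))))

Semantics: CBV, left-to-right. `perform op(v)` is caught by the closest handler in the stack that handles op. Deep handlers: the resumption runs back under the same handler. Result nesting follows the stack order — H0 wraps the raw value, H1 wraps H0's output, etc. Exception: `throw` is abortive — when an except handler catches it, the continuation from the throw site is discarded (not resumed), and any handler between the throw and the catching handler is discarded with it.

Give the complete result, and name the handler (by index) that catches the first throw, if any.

Working:
throw(3) @ H0 caught ⇒ 24
H1 returns [24]
= [24]

Answer: [24] ; first throw caught by: H0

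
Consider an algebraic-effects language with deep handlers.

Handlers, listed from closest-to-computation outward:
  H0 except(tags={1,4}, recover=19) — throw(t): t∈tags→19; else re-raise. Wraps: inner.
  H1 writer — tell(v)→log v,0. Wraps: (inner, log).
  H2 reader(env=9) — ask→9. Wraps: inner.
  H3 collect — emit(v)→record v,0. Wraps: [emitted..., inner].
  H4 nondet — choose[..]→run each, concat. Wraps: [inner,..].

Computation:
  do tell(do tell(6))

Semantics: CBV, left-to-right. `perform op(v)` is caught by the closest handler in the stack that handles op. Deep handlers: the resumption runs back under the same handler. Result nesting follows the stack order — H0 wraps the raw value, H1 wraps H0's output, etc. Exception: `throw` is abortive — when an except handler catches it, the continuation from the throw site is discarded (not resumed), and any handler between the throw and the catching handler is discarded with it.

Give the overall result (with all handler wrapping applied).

Step-by-step:
tell(6) @ H1 ⇒ log+=6
tell(0) @ H1 ⇒ log+=0
H0 returns 0
H1 returns (0, (6, 0))
H2 returns (0, (6, 0))
H3 returns [(0, (6, 0))]
H4 returns [[(0, (6, 0))]]
= [[(0, (6, 0))]]

Answer: [[(0, (6, 0))]]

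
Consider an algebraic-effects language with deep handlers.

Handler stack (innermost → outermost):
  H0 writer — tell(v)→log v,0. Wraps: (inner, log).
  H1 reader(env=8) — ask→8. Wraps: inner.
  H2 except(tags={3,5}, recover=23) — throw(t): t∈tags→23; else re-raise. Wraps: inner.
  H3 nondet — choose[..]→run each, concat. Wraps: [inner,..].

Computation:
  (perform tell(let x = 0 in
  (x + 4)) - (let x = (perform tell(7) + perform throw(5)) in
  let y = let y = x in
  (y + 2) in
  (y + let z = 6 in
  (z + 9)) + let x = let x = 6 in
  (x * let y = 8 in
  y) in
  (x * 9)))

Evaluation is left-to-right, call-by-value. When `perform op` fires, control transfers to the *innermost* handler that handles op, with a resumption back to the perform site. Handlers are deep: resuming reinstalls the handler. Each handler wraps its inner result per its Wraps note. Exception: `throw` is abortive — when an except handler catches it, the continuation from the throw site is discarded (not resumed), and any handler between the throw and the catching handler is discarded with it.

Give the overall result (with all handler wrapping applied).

Step-by-step:
tell(4) @ H0 ⇒ log+=4
tell(7) @ H0 ⇒ log+=7
throw(5) @ H2 caught ⇒ 23
H3 returns [23]
= [23]

Answer: [23]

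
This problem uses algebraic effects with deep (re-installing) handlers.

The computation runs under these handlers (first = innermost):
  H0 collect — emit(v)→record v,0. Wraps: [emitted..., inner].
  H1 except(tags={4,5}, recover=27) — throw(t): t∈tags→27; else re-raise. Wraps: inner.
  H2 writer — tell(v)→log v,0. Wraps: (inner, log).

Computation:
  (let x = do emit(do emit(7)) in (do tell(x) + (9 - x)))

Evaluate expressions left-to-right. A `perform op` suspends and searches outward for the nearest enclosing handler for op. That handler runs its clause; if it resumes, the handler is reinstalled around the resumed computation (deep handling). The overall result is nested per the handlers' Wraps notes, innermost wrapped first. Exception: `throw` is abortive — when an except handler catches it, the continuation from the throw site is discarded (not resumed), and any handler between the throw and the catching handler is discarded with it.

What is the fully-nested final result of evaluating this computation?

Evaluation trace:
emit(7) @ H0 ⇒ out+=7
emit(0) @ H0 ⇒ out+=0
tell(0) @ H2 ⇒ log+=0
H0 returns [7, 0, 9]
H1 returns [7, 0, 9]
H2 returns ([7, 0, 9], (0))
= ([7, 0, 9], (0))

Answer: ([7, 0, 9], (0))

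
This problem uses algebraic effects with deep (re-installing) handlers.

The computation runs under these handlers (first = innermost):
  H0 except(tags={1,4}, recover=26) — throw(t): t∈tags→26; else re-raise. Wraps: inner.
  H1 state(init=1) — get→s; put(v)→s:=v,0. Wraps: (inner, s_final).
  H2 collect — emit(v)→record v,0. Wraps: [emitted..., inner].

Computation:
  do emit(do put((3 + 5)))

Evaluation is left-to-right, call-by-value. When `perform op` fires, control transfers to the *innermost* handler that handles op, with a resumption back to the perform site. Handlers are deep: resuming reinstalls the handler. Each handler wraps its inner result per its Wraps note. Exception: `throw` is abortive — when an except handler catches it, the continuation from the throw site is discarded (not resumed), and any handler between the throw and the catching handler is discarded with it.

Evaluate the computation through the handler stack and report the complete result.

Answer: [0, (0, 8)]

Working:
put(8) @ H1 ⇒ s:=8
emit(0) @ H2 ⇒ out+=0
H0 returns 0
H1 returns (0, 8)
H2 returns [0, (0, 8)]
= [0, (0, 8)]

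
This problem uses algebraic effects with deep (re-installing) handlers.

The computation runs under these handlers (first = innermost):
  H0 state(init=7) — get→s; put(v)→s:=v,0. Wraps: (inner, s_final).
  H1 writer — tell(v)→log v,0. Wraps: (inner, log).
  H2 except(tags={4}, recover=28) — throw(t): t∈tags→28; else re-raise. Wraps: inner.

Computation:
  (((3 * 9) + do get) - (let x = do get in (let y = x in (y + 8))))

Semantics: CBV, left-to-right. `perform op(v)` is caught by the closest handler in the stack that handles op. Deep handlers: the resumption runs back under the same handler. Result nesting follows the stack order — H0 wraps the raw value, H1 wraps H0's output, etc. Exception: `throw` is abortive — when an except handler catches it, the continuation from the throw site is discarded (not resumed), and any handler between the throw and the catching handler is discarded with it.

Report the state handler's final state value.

Working:
get @ H0 ⇒ 7
get @ H0 ⇒ 7
H0 returns (19, 7)
H1 returns ((19, 7), ())
H2 returns ((19, 7), ())
= ((19, 7), ())

Answer: 7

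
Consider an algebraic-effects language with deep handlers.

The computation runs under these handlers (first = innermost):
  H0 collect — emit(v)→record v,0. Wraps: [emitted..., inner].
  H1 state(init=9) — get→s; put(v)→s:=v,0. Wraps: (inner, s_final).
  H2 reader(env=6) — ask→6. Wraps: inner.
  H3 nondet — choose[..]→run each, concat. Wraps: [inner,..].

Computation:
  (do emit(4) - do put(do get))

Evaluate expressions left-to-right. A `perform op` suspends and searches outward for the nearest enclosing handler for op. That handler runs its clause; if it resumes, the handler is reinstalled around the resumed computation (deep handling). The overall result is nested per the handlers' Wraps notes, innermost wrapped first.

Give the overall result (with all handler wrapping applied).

Evaluation trace:
emit(4) @ H0 ⇒ out+=4
get @ H1 ⇒ 9
put(9) @ H1 ⇒ s:=9
H0 returns [4, 0]
H1 returns ([4, 0], 9)
H2 returns ([4, 0], 9)
H3 returns [([4, 0], 9)]
= [([4, 0], 9)]

Answer: [([4, 0], 9)]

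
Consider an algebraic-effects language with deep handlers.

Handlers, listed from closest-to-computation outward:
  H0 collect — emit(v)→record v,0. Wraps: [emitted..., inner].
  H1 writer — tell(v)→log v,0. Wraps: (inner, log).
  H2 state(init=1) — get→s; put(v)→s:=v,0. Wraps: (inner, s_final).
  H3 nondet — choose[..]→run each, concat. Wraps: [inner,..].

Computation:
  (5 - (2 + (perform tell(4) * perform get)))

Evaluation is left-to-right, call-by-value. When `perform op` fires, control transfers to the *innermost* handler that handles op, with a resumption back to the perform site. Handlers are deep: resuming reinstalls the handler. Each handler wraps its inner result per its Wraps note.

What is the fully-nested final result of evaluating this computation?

Step-by-step:
tell(4) @ H1 ⇒ log+=4
get @ H2 ⇒ 1
H0 returns [3]
H1 returns ([3], (4))
H2 returns (([3], (4)), 1)
H3 returns [(([3], (4)), 1)]
= [(([3], (4)), 1)]

Answer: [(([3], (4)), 1)]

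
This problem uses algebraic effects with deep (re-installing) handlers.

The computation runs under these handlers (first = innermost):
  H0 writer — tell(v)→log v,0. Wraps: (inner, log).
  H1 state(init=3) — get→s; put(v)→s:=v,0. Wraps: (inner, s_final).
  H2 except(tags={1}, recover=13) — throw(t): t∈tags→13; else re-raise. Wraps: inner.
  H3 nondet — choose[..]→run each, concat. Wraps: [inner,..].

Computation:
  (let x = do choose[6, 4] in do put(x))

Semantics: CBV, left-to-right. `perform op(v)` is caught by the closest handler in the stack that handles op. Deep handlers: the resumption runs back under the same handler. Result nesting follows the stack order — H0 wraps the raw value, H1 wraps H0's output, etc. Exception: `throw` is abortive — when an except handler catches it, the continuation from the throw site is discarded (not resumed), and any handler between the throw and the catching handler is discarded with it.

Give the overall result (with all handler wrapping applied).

Working:
choose[6, 4] @ H3
  branch[0] choose=6:
    put(6) @ H1 ⇒ s:=6
    H0 returns (0, ())
    H1 returns ((0, ()), 6)
    H2 returns ((0, ()), 6)
    H3 returns [((0, ()), 6)]
  branch[1] choose=4:
    put(4) @ H1 ⇒ s:=4
    H0 returns (0, ())
    H1 returns ((0, ()), 4)
    H2 returns ((0, ()), 4)
    H3 returns [((0, ()), 4)]
= [((0, ()), 6), ((0, ()), 4)]

Answer: [((0, ()), 6), ((0, ()), 4)]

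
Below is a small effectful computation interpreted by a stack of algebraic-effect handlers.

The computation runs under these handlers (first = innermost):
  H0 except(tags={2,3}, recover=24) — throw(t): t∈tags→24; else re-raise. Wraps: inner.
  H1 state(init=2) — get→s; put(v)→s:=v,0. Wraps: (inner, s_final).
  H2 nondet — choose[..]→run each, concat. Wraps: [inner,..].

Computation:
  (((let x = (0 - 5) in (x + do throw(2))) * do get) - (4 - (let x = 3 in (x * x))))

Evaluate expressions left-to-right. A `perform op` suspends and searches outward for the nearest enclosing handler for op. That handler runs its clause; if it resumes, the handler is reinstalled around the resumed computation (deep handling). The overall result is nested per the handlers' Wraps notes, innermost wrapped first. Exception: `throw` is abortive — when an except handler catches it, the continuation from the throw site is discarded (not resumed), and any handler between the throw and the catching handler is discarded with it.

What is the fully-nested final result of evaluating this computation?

Working:
throw(2) @ H0 caught ⇒ 24
H1 returns (24, 2)
H2 returns [(24, 2)]
= [(24, 2)]

Answer: [(24, 2)]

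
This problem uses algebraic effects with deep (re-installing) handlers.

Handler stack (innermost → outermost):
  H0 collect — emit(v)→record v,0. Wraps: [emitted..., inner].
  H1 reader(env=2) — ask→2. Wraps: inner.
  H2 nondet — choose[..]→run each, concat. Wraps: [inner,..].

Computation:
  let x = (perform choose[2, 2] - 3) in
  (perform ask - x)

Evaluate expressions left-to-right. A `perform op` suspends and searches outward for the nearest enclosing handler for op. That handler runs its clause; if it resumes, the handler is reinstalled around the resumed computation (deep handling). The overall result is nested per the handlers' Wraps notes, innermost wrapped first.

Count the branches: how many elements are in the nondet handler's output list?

Answer: 2

Evaluation trace:
choose[2, 2] @ H2
  branch[0] choose=2:
    ask @ H1 ⇒ 2
    H0 returns [3]
    H1 returns [3]
    H2 returns [[3]]
  branch[1] choose=2:
    ask @ H1 ⇒ 2
    H0 returns [3]
    H1 returns [3]
    H2 returns [[3]]
= [[3], [3]]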